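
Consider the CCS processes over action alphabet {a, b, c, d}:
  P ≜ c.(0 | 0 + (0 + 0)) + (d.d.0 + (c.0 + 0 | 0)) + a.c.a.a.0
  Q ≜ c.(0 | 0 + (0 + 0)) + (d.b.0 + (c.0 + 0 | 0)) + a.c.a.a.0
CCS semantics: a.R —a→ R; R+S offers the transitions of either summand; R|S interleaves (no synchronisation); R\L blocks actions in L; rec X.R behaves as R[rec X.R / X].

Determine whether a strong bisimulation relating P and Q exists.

P's transition system — 7 states:
  s0 = c.(0 | 0 + (0 + 0)) + (d.d.0 + (c.0 + 0 | 0)) + a.c.a.a.0 ⊢ =a=> s1, =c=> s2, =c=> s3, =d=> s4
  s1 = c.a.a.0 ⊢ =c=> s5
  s2 = 0 ⊢ deadlocked
  s3 = 0 | 0 + (0 + 0) ⊢ deadlocked
  s4 = d.0 ⊢ =d=> s2
  s5 = a.a.0 ⊢ =a=> s6
  s6 = a.0 ⊢ =a=> s2
Q's transition system — 7 states:
  t0 = c.(0 | 0 + (0 + 0)) + (d.b.0 + (c.0 + 0 | 0)) + a.c.a.a.0 ⊢ =a=> t1, =c=> t2, =c=> t3, =d=> t4
  t1 = c.a.a.0 ⊢ =c=> t5
  t2 = 0 ⊢ deadlocked
  t3 = 0 | 0 + (0 + 0) ⊢ deadlocked
  t4 = b.0 ⊢ =b=> t2
  t5 = a.a.0 ⊢ =a=> t6
  t6 = a.0 ⊢ =a=> t2
Partition-refinement fixed point:
  B0 = {s0}
  B1 = {s2, s3, t2, t3}
  B2 = {s4}
  B3 = {s1, t1}
  B4 = {s5, t5}
  B5 = {s6, t6}
  B6 = {t0}
  B7 = {t4}
s0 ∈ B0, t0 ∈ B6 → different blocks

not bisimilar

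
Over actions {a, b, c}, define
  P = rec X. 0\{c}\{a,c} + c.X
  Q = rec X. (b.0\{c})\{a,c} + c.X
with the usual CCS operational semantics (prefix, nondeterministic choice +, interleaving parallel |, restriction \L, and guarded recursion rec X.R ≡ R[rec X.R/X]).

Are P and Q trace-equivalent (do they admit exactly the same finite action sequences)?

Reachable graph of P (1 states):
  u0 = rec X. 0\{c}\{a,c} + c.X ⊢ —c→ u0
Reachable graph of Q (2 states):
  v0 = rec X. (b.0\{c})\{a,c} + c.X ⊢ —b→ v1, —c→ v0
  v1 = 0\{c}\{a,c} ⊢ (no moves)
Executing b from Q (initial set {v0}):
  step 1 (b): {v1}
  Q completes σ.
Executing b from P (initial set {u0}):
  step 1 (b): no successor for P

trace-distinct — witness ⟨b⟩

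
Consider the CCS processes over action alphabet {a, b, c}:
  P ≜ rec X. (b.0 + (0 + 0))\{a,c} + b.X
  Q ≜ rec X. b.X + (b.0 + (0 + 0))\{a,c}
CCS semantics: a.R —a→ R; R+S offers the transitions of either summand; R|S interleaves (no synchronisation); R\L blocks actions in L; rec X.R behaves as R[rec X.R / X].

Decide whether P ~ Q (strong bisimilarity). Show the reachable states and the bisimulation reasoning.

Reachable graph of P (2 states):
  s0 = rec X. (b.0 + (0 + 0))\{a,c} + b.X ⊢ --b--▸ s0, --b--▸ s1
  s1 = 0\{a,c} ⊢ ·
Reachable graph of Q (2 states):
  t0 = rec X. b.X + (b.0 + (0 + 0))\{a,c} ⊢ --b--▸ t0, --b--▸ t1
  t1 = 0\{a,c} ⊢ ·
Partition-refinement fixed point:
  B0 = {s0, t0}
  B1 = {s1, t1}
s0 ∈ B0, t0 ∈ B0 → same block

bisimilar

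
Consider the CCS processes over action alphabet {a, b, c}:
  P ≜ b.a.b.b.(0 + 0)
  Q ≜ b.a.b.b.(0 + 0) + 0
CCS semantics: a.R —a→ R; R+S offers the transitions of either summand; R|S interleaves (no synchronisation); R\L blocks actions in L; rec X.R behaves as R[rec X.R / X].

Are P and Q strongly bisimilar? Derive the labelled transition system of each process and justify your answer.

P's transition system — 5 states:
  m0 = b.a.b.b.(0 + 0) :: —b→ m1
  m1 = a.b.b.(0 + 0) :: —a→ m2
  m2 = b.b.(0 + 0) :: —b→ m3
  m3 = b.(0 + 0) :: —b→ m4
  m4 = 0 + 0 :: (no moves)
Q's transition system — 5 states:
  n0 = b.a.b.b.(0 + 0) + 0 :: —b→ n1
  n1 = a.b.b.(0 + 0) :: —a→ n2
  n2 = b.b.(0 + 0) :: —b→ n3
  n3 = b.(0 + 0) :: —b→ n4
  n4 = 0 + 0 :: (no moves)
Bisimilarity quotient blocks:
  B0 = {m0, n0}
  B1 = {m1, n1}
  B2 = {m2, n2}
  B3 = {m3, n3}
  B4 = {m4, n4}
m0 ∈ B0, n0 ∈ B0 → same block

P ~ Q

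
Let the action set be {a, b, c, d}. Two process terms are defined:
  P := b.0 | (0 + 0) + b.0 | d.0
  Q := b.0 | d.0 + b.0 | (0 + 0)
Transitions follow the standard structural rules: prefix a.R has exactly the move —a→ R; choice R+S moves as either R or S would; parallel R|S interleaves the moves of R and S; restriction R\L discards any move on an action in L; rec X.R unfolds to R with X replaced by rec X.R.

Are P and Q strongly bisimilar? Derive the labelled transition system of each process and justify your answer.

Reachable graph of P (5 states):
  s0 = b.0 | (0 + 0) + b.0 | d.0 has moves --b--▸ s1, --b--▸ s2, --d--▸ s3
  s1 = 0 | (0 + 0) has moves ∅
  s2 = 0 | d.0 has moves --d--▸ s4
  s3 = b.0 | 0 has moves --b--▸ s4
  s4 = 0 | 0 has moves ∅
Reachable graph of Q (5 states):
  t0 = b.0 | d.0 + b.0 | (0 + 0) has moves --b--▸ t1, --b--▸ t2, --d--▸ t3
  t1 = 0 | (0 + 0) has moves ∅
  t2 = 0 | d.0 has moves --d--▸ t4
  t3 = b.0 | 0 has moves --b--▸ t4
  t4 = 0 | 0 has moves ∅
Coarsest stable partition (strong bisimilarity classes):
  B0 = {s0, t0}
  B1 = {s1, s4, t1, t4}
  B2 = {s3, t3}
  B3 = {s2, t2}
s0 ∈ B0, t0 ∈ B0 → same block

P ~ Q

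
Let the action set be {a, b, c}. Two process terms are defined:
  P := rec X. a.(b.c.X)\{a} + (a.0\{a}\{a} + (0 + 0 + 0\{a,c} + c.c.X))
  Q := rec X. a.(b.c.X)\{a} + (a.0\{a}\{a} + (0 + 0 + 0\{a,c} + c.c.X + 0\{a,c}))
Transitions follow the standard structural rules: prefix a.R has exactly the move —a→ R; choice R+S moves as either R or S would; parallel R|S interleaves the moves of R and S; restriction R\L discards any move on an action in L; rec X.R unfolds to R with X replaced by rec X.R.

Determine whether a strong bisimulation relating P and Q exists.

LTS(P): 6 reachable states
  u0 = rec X. a.(b.c.X)\{a} + (a.0\{a}\{a} + (0 + 0 + 0\{a,c} + c.c.X)) has moves =a=> u1, =a=> u2, =c=> u3
  u1 = (b.c.(rec X. a.(b.c.X)\{a} + (a.0\{a}\{a} + (0 + 0 + 0\{a,c} + c.c.X))))\{a} has moves =b=> u4
  u2 = 0\{a}\{a} has moves (no moves)
  u3 = c.(rec X. a.(b.c.X)\{a} + (a.0\{a}\{a} + (0 + 0 + 0\{a,c} + c.c.X))) has moves =c=> u0
  u4 = (c.(rec X. a.(b.c.X)\{a} + (a.0\{a}\{a} + (0 + 0 + 0\{a,c} + c.c.X))))\{a} has moves =c=> u5
  u5 = (rec X. a.(b.c.X)\{a} + (a.0\{a}\{a} + (0 + 0 + 0\{a,c} + c.c.X)))\{a} has moves =c=> u4
LTS(Q): 6 reachable states
  v0 = rec X. a.(b.c.X)\{a} + (a.0\{a}\{a} + (0 + 0 + 0\{a,c} + c.c.X + 0\{a,c})) has moves =a=> v1, =a=> v2, =c=> v3
  v1 = (b.c.(rec X. a.(b.c.X)\{a} + (a.0\{a}\{a} + (0 + 0 + 0\{a,c} + c.c.X + 0\{a,c}))))\{a} has moves =b=> v4
  v2 = 0\{a}\{a} has moves (no moves)
  v3 = c.(rec X. a.(b.c.X)\{a} + (a.0\{a}\{a} + (0 + 0 + 0\{a,c} + c.c.X + 0\{a,c}))) has moves =c=> v0
  v4 = (c.(rec X. a.(b.c.X)\{a} + (a.0\{a}\{a} + (0 + 0 + 0\{a,c} + c.c.X + 0\{a,c}))))\{a} has moves =c=> v5
  v5 = (rec X. a.(b.c.X)\{a} + (a.0\{a}\{a} + (0 + 0 + 0\{a,c} + c.c.X + 0\{a,c})))\{a} has moves =c=> v4
Coarsest stable partition (strong bisimilarity classes):
  B0 = {u0, v0}
  B1 = {u2, v2}
  B2 = {u1, v1}
  B3 = {u4, u5, v4, v5}
  B4 = {u3, v3}
u0 ∈ B0, v0 ∈ B0 → same block

bisimilar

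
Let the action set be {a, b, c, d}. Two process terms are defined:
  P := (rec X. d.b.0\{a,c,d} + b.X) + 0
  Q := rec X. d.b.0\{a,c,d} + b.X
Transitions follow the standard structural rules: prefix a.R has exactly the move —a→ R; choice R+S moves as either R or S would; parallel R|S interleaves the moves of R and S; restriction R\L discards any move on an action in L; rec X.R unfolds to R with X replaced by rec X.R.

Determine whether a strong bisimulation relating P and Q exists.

LTS(P): 4 reachable states
  p0 = (rec X. d.b.0\{a,c,d} + b.X) + 0 | -b-> p1, -d-> p2
  p1 = rec X. d.b.0\{a,c,d} + b.X | -b-> p1, -d-> p2
  p2 = b.0\{a,c,d} | -b-> p3
  p3 = 0\{a,c,d} | (no moves)
LTS(Q): 3 reachable states
  q0 = rec X. d.b.0\{a,c,d} + b.X | -b-> q0, -d-> q1
  q1 = b.0\{a,c,d} | -b-> q2
  q2 = 0\{a,c,d} | (no moves)
Partition-refinement fixed point:
  B0 = {p0, p1, q0}
  B1 = {p2, q1}
  B2 = {p3, q2}
p0 ∈ B0, q0 ∈ B0 → same block

P ~ Q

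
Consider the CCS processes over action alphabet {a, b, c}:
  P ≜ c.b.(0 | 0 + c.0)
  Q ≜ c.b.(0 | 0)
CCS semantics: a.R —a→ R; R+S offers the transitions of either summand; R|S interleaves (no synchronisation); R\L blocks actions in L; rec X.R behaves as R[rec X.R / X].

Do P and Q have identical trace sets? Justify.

trace-distinct — witness ⟨cbc⟩

Reachable graph of P (4 states):
  s0 = c.b.(0 | 0 + c.0) has moves —c→ s1
  s1 = b.(0 | 0 + c.0) has moves —b→ s2
  s2 = 0 | 0 + c.0 has moves —c→ s3
  s3 = 0 has moves (no moves)
Reachable graph of Q (3 states):
  t0 = c.b.(0 | 0) has moves —c→ t1
  t1 = b.(0 | 0) has moves —b→ t2
  t2 = 0 | 0 has moves (no moves)
Trace ⟨cbc⟩ through P, begin at {s0}:
  step 1 (c): {s1}
  step 2 (b): {s2}
  step 3 (c): {s3}
  P completes σ.
Trace ⟨cbc⟩ through Q, begin at {t0}:
  step 1 (c): {t1}
  step 2 (b): {t2}
  step 3 (c): ∅ (Q stuck)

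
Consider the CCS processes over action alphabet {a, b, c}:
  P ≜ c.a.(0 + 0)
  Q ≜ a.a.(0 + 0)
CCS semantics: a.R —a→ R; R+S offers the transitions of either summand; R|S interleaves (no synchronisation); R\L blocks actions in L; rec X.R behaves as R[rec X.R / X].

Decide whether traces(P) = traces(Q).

trace-distinct — witness ⟨c⟩

LTS(P): 3 reachable states
  p0 = c.a.(0 + 0) → --c--▸ p1
  p1 = a.(0 + 0) → --a--▸ p2
  p2 = 0 + 0 → ∅
LTS(Q): 3 reachable states
  q0 = a.a.(0 + 0) → --a--▸ q1
  q1 = a.(0 + 0) → --a--▸ q2
  q2 = 0 + 0 → ∅
Run σ = ⟨c⟩ on P: start {p0}
  after c @ step 1: {p1}
  P completes σ.
Run σ = ⟨c⟩ on Q: start {q0}
  after c @ step 1: ∅ (Q stuck)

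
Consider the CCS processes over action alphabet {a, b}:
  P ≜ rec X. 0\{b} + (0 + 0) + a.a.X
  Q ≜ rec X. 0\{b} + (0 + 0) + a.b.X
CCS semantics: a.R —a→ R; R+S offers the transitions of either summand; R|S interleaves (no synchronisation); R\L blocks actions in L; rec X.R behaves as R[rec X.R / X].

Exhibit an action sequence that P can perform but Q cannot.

aa

P's transition system — 2 states:
  u0 = rec X. 0\{b} + (0 + 0) + a.a.X ⊢ =a=> u1
  u1 = a.(rec X. 0\{b} + (0 + 0) + a.a.X) ⊢ =a=> u0
Q's transition system — 2 states:
  v0 = rec X. 0\{b} + (0 + 0) + a.b.X ⊢ =a=> v1
  v1 = b.(rec X. 0\{b} + (0 + 0) + a.b.X) ⊢ =b=> v0
Executing aa from P (initial set {u0}):
  [1] a ⇒ {u1}
  [2] a ⇒ {u0}
  ✓ P
Executing aa from Q (initial set {v0}):
  [1] a ⇒ {v1}
  [2] a ⇒ ∅ (Q stuck)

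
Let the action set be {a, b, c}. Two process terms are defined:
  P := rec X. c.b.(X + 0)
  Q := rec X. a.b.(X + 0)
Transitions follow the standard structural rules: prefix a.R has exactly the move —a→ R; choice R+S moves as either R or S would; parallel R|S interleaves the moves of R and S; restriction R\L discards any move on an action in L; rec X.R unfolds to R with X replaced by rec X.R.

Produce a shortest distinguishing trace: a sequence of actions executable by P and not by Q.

c

P's transition system — 3 states:
  p0 = rec X. c.b.(X + 0) has moves =c=> p1
  p1 = b.((rec X. c.b.(X + 0)) + 0) has moves =b=> p2
  p2 = (rec X. c.b.(X + 0)) + 0 has moves =c=> p1
Q's transition system — 3 states:
  q0 = rec X. a.b.(X + 0) has moves =a=> q1
  q1 = b.((rec X. a.b.(X + 0)) + 0) has moves =b=> q2
  q2 = (rec X. a.b.(X + 0)) + 0 has moves =a=> q1
Run σ = ⟨c⟩ on P: start {p0}
  after c @ step 1: {p1}
  ✓ P
Run σ = ⟨c⟩ on Q: start {q0}
  after c @ step 1: no successor for Q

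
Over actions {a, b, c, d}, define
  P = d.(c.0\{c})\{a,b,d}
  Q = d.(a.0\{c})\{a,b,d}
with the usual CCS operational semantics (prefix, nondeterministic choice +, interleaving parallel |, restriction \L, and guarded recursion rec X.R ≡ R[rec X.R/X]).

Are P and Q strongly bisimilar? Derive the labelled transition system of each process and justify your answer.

Reachable graph of P (3 states):
  s0 = d.(c.0\{c})\{a,b,d} has moves —d→ s1
  s1 = (c.0\{c})\{a,b,d} has moves —c→ s2
  s2 = 0\{c}\{a,b,d} has moves stopped
Reachable graph of Q (2 states):
  t0 = d.(a.0\{c})\{a,b,d} has moves —d→ t1
  t1 = (a.0\{c})\{a,b,d} has moves stopped
Bisimilarity quotient blocks:
  B0 = {s0}
  B1 = {s1}
  B2 = {s2, t1}
  B3 = {t0}
s0 ∈ B0, t0 ∈ B3 → different blocks

not bisimilar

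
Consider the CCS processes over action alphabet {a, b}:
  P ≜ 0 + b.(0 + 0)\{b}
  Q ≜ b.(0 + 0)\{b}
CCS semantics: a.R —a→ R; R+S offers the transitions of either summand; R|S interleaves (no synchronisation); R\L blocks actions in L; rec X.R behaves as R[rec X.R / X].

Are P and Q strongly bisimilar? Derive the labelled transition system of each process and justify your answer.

P's transition system — 2 states:
  s0 = 0 + b.(0 + 0)\{b} → ··b··> s1
  s1 = (0 + 0)\{b} → stopped
Q's transition system — 2 states:
  t0 = b.(0 + 0)\{b} → ··b··> t1
  t1 = (0 + 0)\{b} → stopped
Coarsest stable partition (strong bisimilarity classes):
  B0 = {s0, t0}
  B1 = {s1, t1}
s0 ∈ B0, t0 ∈ B0 → same block

YES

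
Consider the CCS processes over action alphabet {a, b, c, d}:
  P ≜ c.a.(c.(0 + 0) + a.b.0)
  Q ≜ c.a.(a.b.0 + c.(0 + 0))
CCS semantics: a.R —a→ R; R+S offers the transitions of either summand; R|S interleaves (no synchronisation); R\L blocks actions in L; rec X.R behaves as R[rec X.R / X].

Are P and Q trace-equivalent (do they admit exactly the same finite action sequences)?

Reachable graph of P (6 states):
  p0 = c.a.(c.(0 + 0) + a.b.0) ⊢ --c--▸ p1
  p1 = a.(c.(0 + 0) + a.b.0) ⊢ --a--▸ p2
  p2 = c.(0 + 0) + a.b.0 ⊢ --a--▸ p3, --c--▸ p4
  p3 = b.0 ⊢ --b--▸ p5
  p4 = 0 + 0 ⊢ stopped
  p5 = 0 ⊢ stopped
Reachable graph of Q (6 states):
  q0 = c.a.(a.b.0 + c.(0 + 0)) ⊢ --c--▸ q1
  q1 = a.(a.b.0 + c.(0 + 0)) ⊢ --a--▸ q2
  q2 = a.b.0 + c.(0 + 0) ⊢ --a--▸ q3, --c--▸ q4
  q3 = b.0 ⊢ --b--▸ q5
  q4 = 0 + 0 ⊢ stopped
  q5 = 0 ⊢ stopped
Coarsest stable partition (strong bisimilarity classes):
  B0 = {p0, q0}
  B1 = {p1, q1}
  B2 = {p2, q2}
  B3 = {p3, q3}
  B4 = {p4, p5, q4, q5}
p0 ∈ B0, q0 ∈ B0 → same block
Bisimilar ⇒ trace-equivalent.

YES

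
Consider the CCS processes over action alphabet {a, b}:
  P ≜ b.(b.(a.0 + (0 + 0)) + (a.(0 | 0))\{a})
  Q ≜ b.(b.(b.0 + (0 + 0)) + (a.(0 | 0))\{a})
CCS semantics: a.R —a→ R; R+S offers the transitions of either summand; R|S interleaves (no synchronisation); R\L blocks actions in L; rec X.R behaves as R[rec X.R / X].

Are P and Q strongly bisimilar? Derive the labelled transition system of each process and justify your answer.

NO

P's transition system — 4 states:
  m0 = b.(b.(a.0 + (0 + 0)) + (a.(0 | 0))\{a}) ⊢ ··b··> m1
  m1 = b.(a.0 + (0 + 0)) + (a.(0 | 0))\{a} ⊢ ··b··> m2
  m2 = a.0 + (0 + 0) ⊢ ··a··> m3
  m3 = 0 ⊢ deadlocked
Q's transition system — 4 states:
  n0 = b.(b.(b.0 + (0 + 0)) + (a.(0 | 0))\{a}) ⊢ ··b··> n1
  n1 = b.(b.0 + (0 + 0)) + (a.(0 | 0))\{a} ⊢ ··b··> n2
  n2 = b.0 + (0 + 0) ⊢ ··b··> n3
  n3 = 0 ⊢ deadlocked
Coarsest stable partition (strong bisimilarity classes):
  B0 = {m0}
  B1 = {m1}
  B2 = {m2}
  B3 = {m3, n3}
  B4 = {n0}
  B5 = {n1}
  B6 = {n2}
m0 ∈ B0, n0 ∈ B4 → different blocks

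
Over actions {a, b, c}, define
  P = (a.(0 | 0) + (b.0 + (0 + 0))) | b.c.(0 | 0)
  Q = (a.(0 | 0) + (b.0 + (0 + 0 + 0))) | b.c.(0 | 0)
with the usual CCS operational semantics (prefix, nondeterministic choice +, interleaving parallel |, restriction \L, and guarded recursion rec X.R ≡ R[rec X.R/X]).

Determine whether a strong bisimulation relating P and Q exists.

bisimilar

LTS(P): 9 reachable states
  s0 = (a.(0 | 0) + (b.0 + (0 + 0))) | b.c.(0 | 0) :: —a→ s1, —b→ s2, —b→ s3
  s1 = 0 | 0 | b.c.(0 | 0) :: —b→ s4
  s2 = (a.(0 | 0) + (b.0 + (0 + 0))) | c.(0 | 0) :: —a→ s4, —b→ s5, —c→ s6
  s3 = 0 | b.c.(0 | 0) :: —b→ s5
  s4 = 0 | 0 | c.(0 | 0) :: —c→ s7
  s5 = 0 | c.(0 | 0) :: —c→ s8
  s6 = (a.(0 | 0) + (b.0 + (0 + 0))) | (0 | 0) :: —a→ s7, —b→ s8
  s7 = 0 | 0 | (0 | 0) :: ∅
  s8 = 0 | (0 | 0) :: ∅
LTS(Q): 9 reachable states
  t0 = (a.(0 | 0) + (b.0 + (0 + 0 + 0))) | b.c.(0 | 0) :: —a→ t1, —b→ t2, —b→ t3
  t1 = 0 | 0 | b.c.(0 | 0) :: —b→ t4
  t2 = (a.(0 | 0) + (b.0 + (0 + 0 + 0))) | c.(0 | 0) :: —a→ t4, —b→ t5, —c→ t6
  t3 = 0 | b.c.(0 | 0) :: —b→ t5
  t4 = 0 | 0 | c.(0 | 0) :: —c→ t7
  t5 = 0 | c.(0 | 0) :: —c→ t8
  t6 = (a.(0 | 0) + (b.0 + (0 + 0 + 0))) | (0 | 0) :: —a→ t7, —b→ t8
  t7 = 0 | 0 | (0 | 0) :: ∅
  t8 = 0 | (0 | 0) :: ∅
Coarsest stable partition (strong bisimilarity classes):
  B0 = {s0, t0}
  B1 = {s1, s3, t1, t3}
  B2 = {s4, s5, t4, t5}
  B3 = {s7, s8, t7, t8}
  B4 = {s2, t2}
  B5 = {s6, t6}
s0 ∈ B0, t0 ∈ B0 → same block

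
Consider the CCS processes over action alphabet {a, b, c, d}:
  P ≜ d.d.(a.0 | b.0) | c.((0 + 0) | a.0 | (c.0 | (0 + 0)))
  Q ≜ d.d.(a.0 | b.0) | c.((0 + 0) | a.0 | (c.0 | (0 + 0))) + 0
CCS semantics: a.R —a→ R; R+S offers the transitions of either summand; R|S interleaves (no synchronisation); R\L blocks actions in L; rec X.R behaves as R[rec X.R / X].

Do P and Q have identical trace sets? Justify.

trace-equivalent

P's transition system — 30 states:
  u0 = d.d.(a.0 | b.0) | c.((0 + 0) | a.0 | (c.0 | (0 + 0))) | --c--▸ u1, --d--▸ u2
  u1 = d.d.(a.0 | b.0) | ((0 + 0) | a.0 | (c.0 | (0 + 0))) | --a--▸ u3, --c--▸ u4, --d--▸ u5
  u2 = d.(a.0 | b.0) | c.((0 + 0) | a.0 | (c.0 | (0 + 0))) | --c--▸ u5, --d--▸ u6
  u3 = d.d.(a.0 | b.0) | ((0 + 0) | 0 | (c.0 | (0 + 0))) | --c--▸ u7, --d--▸ u8
  u4 = d.d.(a.0 | b.0) | ((0 + 0) | a.0 | (0 | (0 + 0))) | --a--▸ u7, --d--▸ u9
  u5 = d.(a.0 | b.0) | ((0 + 0) | a.0 | (c.0 | (0 + 0))) | --a--▸ u8, --c--▸ u9, --d--▸ u10
  u6 = a.0 | b.0 | c.((0 + 0) | a.0 | (c.0 | (0 + 0))) | --a--▸ u11, --b--▸ u12, --c--▸ u10
  u7 = d.d.(a.0 | b.0) | ((0 + 0) | 0 | (0 | (0 + 0))) | --d--▸ u13
  u8 = d.(a.0 | b.0) | ((0 + 0) | 0 | (c.0 | (0 + 0))) | --c--▸ u13, --d--▸ u14
  u9 = d.(a.0 | b.0) | ((0 + 0) | a.0 | (0 | (0 + 0))) | --a--▸ u13, --d--▸ u15
  u10 = a.0 | b.0 | ((0 + 0) | a.0 | (c.0 | (0 + 0))) | --a--▸ u14, --a--▸ u16, --b--▸ u17, --c--▸ u15
  u11 = 0 | b.0 | c.((0 + 0) | a.0 | (c.0 | (0 + 0))) | --b--▸ u18, --c--▸ u16
  u12 = a.0 | 0 | c.((0 + 0) | a.0 | (c.0 | (0 + 0))) | --a--▸ u18, --c--▸ u17
  u13 = d.(a.0 | b.0) | ((0 + 0) | 0 | (0 | (0 + 0))) | --d--▸ u19
  u14 = a.0 | b.0 | ((0 + 0) | 0 | (c.0 | (0 + 0))) | --a--▸ u20, --b--▸ u21, --c--▸ u19
  u15 = a.0 | b.0 | ((0 + 0) | a.0 | (0 | (0 + 0))) | --a--▸ u19, --a--▸ u22, --b--▸ u23
  u16 = 0 | b.0 | ((0 + 0) | a.0 | (c.0 | (0 + 0))) | --a--▸ u20, --b--▸ u24, --c--▸ u22
  u17 = a.0 | 0 | ((0 + 0) | a.0 | (c.0 | (0 + 0))) | --a--▸ u21, --a--▸ u24, --c--▸ u23
  u18 = 0 | 0 | c.((0 + 0) | a.0 | (c.0 | (0 + 0))) | --c--▸ u24
  u19 = a.0 | b.0 | ((0 + 0) | 0 | (0 | (0 + 0))) | --a--▸ u25, --b--▸ u26
  u20 = 0 | b.0 | ((0 + 0) | 0 | (c.0 | (0 + 0))) | --b--▸ u27, --c--▸ u25
  u21 = a.0 | 0 | ((0 + 0) | 0 | (c.0 | (0 + 0))) | --a--▸ u27, --c--▸ u26
  u22 = 0 | b.0 | ((0 + 0) | a.0 | (0 | (0 + 0))) | --a--▸ u25, --b--▸ u28
  u23 = a.0 | 0 | ((0 + 0) | a.0 | (0 | (0 + 0))) | --a--▸ u26, --a--▸ u28
  u24 = 0 | 0 | ((0 + 0) | a.0 | (c.0 | (0 + 0))) | --a--▸ u27, --c--▸ u28
  u25 = 0 | b.0 | ((0 + 0) | 0 | (0 | (0 + 0))) | --b--▸ u29
  u26 = a.0 | 0 | ((0 + 0) | 0 | (0 | (0 + 0))) | --a--▸ u29
  u27 = 0 | 0 | ((0 + 0) | 0 | (c.0 | (0 + 0))) | --c--▸ u29
  u28 = 0 | 0 | ((0 + 0) | a.0 | (0 | (0 + 0))) | --a--▸ u29
  u29 = 0 | 0 | ((0 + 0) | 0 | (0 | (0 + 0))) | stopped
Q's transition system — 30 states:
  v0 = d.d.(a.0 | b.0) | c.((0 + 0) | a.0 | (c.0 | (0 + 0))) + 0 | --c--▸ v1, --d--▸ v2
  v1 = d.d.(a.0 | b.0) | ((0 + 0) | a.0 | (c.0 | (0 + 0))) | --a--▸ v3, --c--▸ v4, --d--▸ v5
  v2 = d.(a.0 | b.0) | c.((0 + 0) | a.0 | (c.0 | (0 + 0))) | --c--▸ v5, --d--▸ v6
  v3 = d.d.(a.0 | b.0) | ((0 + 0) | 0 | (c.0 | (0 + 0))) | --c--▸ v7, --d--▸ v8
  v4 = d.d.(a.0 | b.0) | ((0 + 0) | a.0 | (0 | (0 + 0))) | --a--▸ v7, --d--▸ v9
  v5 = d.(a.0 | b.0) | ((0 + 0) | a.0 | (c.0 | (0 + 0))) | --a--▸ v8, --c--▸ v9, --d--▸ v10
  v6 = a.0 | b.0 | c.((0 + 0) | a.0 | (c.0 | (0 + 0))) | --a--▸ v11, --b--▸ v12, --c--▸ v10
  v7 = d.d.(a.0 | b.0) | ((0 + 0) | 0 | (0 | (0 + 0))) | --d--▸ v13
  v8 = d.(a.0 | b.0) | ((0 + 0) | 0 | (c.0 | (0 + 0))) | --c--▸ v13, --d--▸ v14
  v9 = d.(a.0 | b.0) | ((0 + 0) | a.0 | (0 | (0 + 0))) | --a--▸ v13, --d--▸ v15
  v10 = a.0 | b.0 | ((0 + 0) | a.0 | (c.0 | (0 + 0))) | --a--▸ v14, --a--▸ v16, --b--▸ v17, --c--▸ v15
  v11 = 0 | b.0 | c.((0 + 0) | a.0 | (c.0 | (0 + 0))) | --b--▸ v18, --c--▸ v16
  v12 = a.0 | 0 | c.((0 + 0) | a.0 | (c.0 | (0 + 0))) | --a--▸ v18, --c--▸ v17
  v13 = d.(a.0 | b.0) | ((0 + 0) | 0 | (0 | (0 + 0))) | --d--▸ v19
  v14 = a.0 | b.0 | ((0 + 0) | 0 | (c.0 | (0 + 0))) | --a--▸ v20, --b--▸ v21, --c--▸ v19
  v15 = a.0 | b.0 | ((0 + 0) | a.0 | (0 | (0 + 0))) | --a--▸ v19, --a--▸ v22, --b--▸ v23
  v16 = 0 | b.0 | ((0 + 0) | a.0 | (c.0 | (0 + 0))) | --a--▸ v20, --b--▸ v24, --c--▸ v22
  v17 = a.0 | 0 | ((0 + 0) | a.0 | (c.0 | (0 + 0))) | --a--▸ v21, --a--▸ v24, --c--▸ v23
  v18 = 0 | 0 | c.((0 + 0) | a.0 | (c.0 | (0 + 0))) | --c--▸ v24
  v19 = a.0 | b.0 | ((0 + 0) | 0 | (0 | (0 + 0))) | --a--▸ v25, --b--▸ v26
  v20 = 0 | b.0 | ((0 + 0) | 0 | (c.0 | (0 + 0))) | --b--▸ v27, --c--▸ v25
  v21 = a.0 | 0 | ((0 + 0) | 0 | (c.0 | (0 + 0))) | --a--▸ v27, --c--▸ v26
  v22 = 0 | b.0 | ((0 + 0) | a.0 | (0 | (0 + 0))) | --a--▸ v25, --b--▸ v28
  v23 = a.0 | 0 | ((0 + 0) | a.0 | (0 | (0 + 0))) | --a--▸ v26, --a--▸ v28
  v24 = 0 | 0 | ((0 + 0) | a.0 | (c.0 | (0 + 0))) | --a--▸ v27, --c--▸ v28
  v25 = 0 | b.0 | ((0 + 0) | 0 | (0 | (0 + 0))) | --b--▸ v29
  v26 = a.0 | 0 | ((0 + 0) | 0 | (0 | (0 + 0))) | --a--▸ v29
  v27 = 0 | 0 | ((0 + 0) | 0 | (c.0 | (0 + 0))) | --c--▸ v29
  v28 = 0 | 0 | ((0 + 0) | a.0 | (0 | (0 + 0))) | --a--▸ v29
  v29 = 0 | 0 | ((0 + 0) | 0 | (0 | (0 + 0))) | stopped
Coarsest stable partition (strong bisimilarity classes):
  B0 = {u0, v0}
  B1 = {u1, v1}
  B2 = {u3, v3}
  B3 = {u7, v7}
  B4 = {u13, v13}
  B5 = {u19, u22, v19, v22}
  B6 = {u25, v25}
  B7 = {u29, v29}
  B8 = {u26, u28, v26, v28}
  B9 = {u8, v8}
  B10 = {u14, u16, v14, v16}
  B11 = {u20, v20}
  B12 = {u27, v27}
  B13 = {u21, u24, v21, v24}
  B14 = {u4, v4}
  B15 = {u9, v9}
  B16 = {u15, v15}
  B17 = {u23, v23}
  B18 = {u5, v5}
  B19 = {u10, v10}
  B20 = {u17, v17}
  B21 = {u2, v2}
  B22 = {u6, v6}
  B23 = {u11, v11}
  B24 = {u18, v18}
  B25 = {u12, v12}
u0 ∈ B0, v0 ∈ B0 → same block
Bisimilar ⇒ trace-equivalent.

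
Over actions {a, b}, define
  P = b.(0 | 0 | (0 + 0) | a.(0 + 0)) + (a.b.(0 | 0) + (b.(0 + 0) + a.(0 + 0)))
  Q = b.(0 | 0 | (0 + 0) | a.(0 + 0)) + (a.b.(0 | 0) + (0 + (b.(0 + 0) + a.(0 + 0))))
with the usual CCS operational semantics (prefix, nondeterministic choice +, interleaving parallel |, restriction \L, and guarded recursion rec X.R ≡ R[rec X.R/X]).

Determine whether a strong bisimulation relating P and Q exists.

YES

LTS(P): 6 reachable states
  s0 = b.(0 | 0 | (0 + 0) | a.(0 + 0)) + (a.b.(0 | 0) + (b.(0 + 0) + a.(0 + 0))) | -a-> s1, -a-> s2, -b-> s1, -b-> s3
  s1 = 0 + 0 | (no moves)
  s2 = b.(0 | 0) | -b-> s4
  s3 = 0 | 0 | (0 + 0) | a.(0 + 0) | -a-> s5
  s4 = 0 | 0 | (no moves)
  s5 = 0 | 0 | (0 + 0) | (0 + 0) | (no moves)
LTS(Q): 6 reachable states
  t0 = b.(0 | 0 | (0 + 0) | a.(0 + 0)) + (a.b.(0 | 0) + (0 + (b.(0 + 0) + a.(0 + 0)))) | -a-> t1, -a-> t2, -b-> t1, -b-> t3
  t1 = 0 + 0 | (no moves)
  t2 = b.(0 | 0) | -b-> t4
  t3 = 0 | 0 | (0 + 0) | a.(0 + 0) | -a-> t5
  t4 = 0 | 0 | (no moves)
  t5 = 0 | 0 | (0 + 0) | (0 + 0) | (no moves)
Coarsest stable partition (strong bisimilarity classes):
  B0 = {s0, t0}
  B1 = {s3, t3}
  B2 = {s1, s4, s5, t1, t4, t5}
  B3 = {s2, t2}
s0 ∈ B0, t0 ∈ B0 → same block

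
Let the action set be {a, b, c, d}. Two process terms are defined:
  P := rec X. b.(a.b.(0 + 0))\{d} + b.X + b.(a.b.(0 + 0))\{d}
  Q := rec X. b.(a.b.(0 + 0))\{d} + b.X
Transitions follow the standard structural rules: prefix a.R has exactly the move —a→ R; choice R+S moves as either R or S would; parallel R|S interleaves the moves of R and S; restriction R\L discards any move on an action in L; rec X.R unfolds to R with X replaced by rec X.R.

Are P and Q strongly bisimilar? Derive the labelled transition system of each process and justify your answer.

P ~ Q

Reachable graph of P (4 states):
  m0 = rec X. b.(a.b.(0 + 0))\{d} + b.X + b.(a.b.(0 + 0))\{d} | —b→ m0, —b→ m1
  m1 = (a.b.(0 + 0))\{d} | —a→ m2
  m2 = (b.(0 + 0))\{d} | —b→ m3
  m3 = (0 + 0)\{d} | ·
Reachable graph of Q (4 states):
  n0 = rec X. b.(a.b.(0 + 0))\{d} + b.X | —b→ n0, —b→ n1
  n1 = (a.b.(0 + 0))\{d} | —a→ n2
  n2 = (b.(0 + 0))\{d} | —b→ n3
  n3 = (0 + 0)\{d} | ·
Bisimilarity quotient blocks:
  B0 = {m0, n0}
  B1 = {m1, n1}
  B2 = {m2, n2}
  B3 = {m3, n3}
m0 ∈ B0, n0 ∈ B0 → same block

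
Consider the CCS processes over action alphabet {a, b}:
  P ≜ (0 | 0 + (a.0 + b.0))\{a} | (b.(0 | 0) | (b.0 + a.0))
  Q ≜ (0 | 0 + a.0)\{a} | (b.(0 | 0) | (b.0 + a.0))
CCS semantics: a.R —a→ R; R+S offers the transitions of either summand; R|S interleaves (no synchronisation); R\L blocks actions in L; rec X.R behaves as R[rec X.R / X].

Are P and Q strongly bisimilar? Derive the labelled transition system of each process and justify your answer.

LTS(P): 8 reachable states
  p0 = (0 | 0 + (a.0 + b.0))\{a} | (b.(0 | 0) | (b.0 + a.0)) has moves -a-> p1, -b-> p1, -b-> p2, -b-> p3
  p1 = (0 | 0 + (a.0 + b.0))\{a} | (b.(0 | 0) | 0) has moves -b-> p4, -b-> p5
  p2 = (0 | 0 + (a.0 + b.0))\{a} | (0 | 0 | (b.0 + a.0)) has moves -a-> p4, -b-> p4, -b-> p6
  p3 = 0\{a} | (b.(0 | 0) | (b.0 + a.0)) has moves -a-> p5, -b-> p5, -b-> p6
  p4 = (0 | 0 + (a.0 + b.0))\{a} | (0 | 0 | 0) has moves -b-> p7
  p5 = 0\{a} | (b.(0 | 0) | 0) has moves -b-> p7
  p6 = 0\{a} | (0 | 0 | (b.0 + a.0)) has moves -a-> p7, -b-> p7
  p7 = 0\{a} | (0 | 0 | 0) has moves ·
LTS(Q): 4 reachable states
  q0 = (0 | 0 + a.0)\{a} | (b.(0 | 0) | (b.0 + a.0)) has moves -a-> q1, -b-> q1, -b-> q2
  q1 = (0 | 0 + a.0)\{a} | (b.(0 | 0) | 0) has moves -b-> q3
  q2 = (0 | 0 + a.0)\{a} | (0 | 0 | (b.0 + a.0)) has moves -a-> q3, -b-> q3
  q3 = (0 | 0 + a.0)\{a} | (0 | 0 | 0) has moves ·
Partition-refinement fixed point:
  B0 = {p0}
  B1 = {p2, p3, q0}
  B2 = {p6, q2}
  B3 = {p7, q3}
  B4 = {p4, p5, q1}
  B5 = {p1}
p0 ∈ B0, q0 ∈ B1 → different blocks

not bisimilar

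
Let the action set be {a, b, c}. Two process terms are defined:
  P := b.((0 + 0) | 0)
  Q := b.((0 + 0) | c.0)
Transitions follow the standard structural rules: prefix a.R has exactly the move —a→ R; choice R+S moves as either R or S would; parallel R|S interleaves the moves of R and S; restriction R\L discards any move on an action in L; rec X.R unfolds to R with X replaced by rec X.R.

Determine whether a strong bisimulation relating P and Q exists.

LTS(P): 2 reachable states
  s0 = b.((0 + 0) | 0) :: —b→ s1
  s1 = (0 + 0) | 0 :: stopped
LTS(Q): 3 reachable states
  t0 = b.((0 + 0) | c.0) :: —b→ t1
  t1 = (0 + 0) | c.0 :: —c→ t2
  t2 = (0 + 0) | 0 :: stopped
Coarsest stable partition (strong bisimilarity classes):
  B0 = {s0}
  B1 = {s1, t2}
  B2 = {t0}
  B3 = {t1}
s0 ∈ B0, t0 ∈ B2 → different blocks

NO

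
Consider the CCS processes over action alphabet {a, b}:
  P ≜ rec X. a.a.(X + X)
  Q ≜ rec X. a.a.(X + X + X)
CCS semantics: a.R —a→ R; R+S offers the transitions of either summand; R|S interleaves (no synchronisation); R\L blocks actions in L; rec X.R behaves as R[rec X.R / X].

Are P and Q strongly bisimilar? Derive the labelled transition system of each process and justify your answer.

P ~ Q

P's transition system — 3 states:
  m0 = rec X. a.a.(X + X) ⊢ -a-> m1
  m1 = a.((rec X. a.a.(X + X)) + (rec X. a.a.(X + X))) ⊢ -a-> m2
  m2 = (rec X. a.a.(X + X)) + (rec X. a.a.(X + X)) ⊢ -a-> m1
Q's transition system — 3 states:
  n0 = rec X. a.a.(X + X + X) ⊢ -a-> n1
  n1 = a.((rec X. a.a.(X + X + X)) + (rec X. a.a.(X + X + X)) + (rec X. a.a.(X + X + X))) ⊢ -a-> n2
  n2 = (rec X. a.a.(X + X + X)) + (rec X. a.a.(X + X + X)) + (rec X. a.a.(X + X + X)) ⊢ -a-> n1
Coarsest stable partition (strong bisimilarity classes):
  B0 = {m0, m1, m2, n0, n1, n2}
m0 ∈ B0, n0 ∈ B0 → same block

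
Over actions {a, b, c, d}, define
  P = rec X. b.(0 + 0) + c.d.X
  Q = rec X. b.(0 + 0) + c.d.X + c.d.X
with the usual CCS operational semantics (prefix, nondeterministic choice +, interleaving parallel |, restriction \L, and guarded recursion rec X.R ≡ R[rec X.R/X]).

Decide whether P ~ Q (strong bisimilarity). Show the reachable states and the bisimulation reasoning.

Reachable graph of P (3 states):
  u0 = rec X. b.(0 + 0) + c.d.X :: =b=> u1, =c=> u2
  u1 = 0 + 0 :: deadlocked
  u2 = d.(rec X. b.(0 + 0) + c.d.X) :: =d=> u0
Reachable graph of Q (3 states):
  v0 = rec X. b.(0 + 0) + c.d.X + c.d.X :: =b=> v1, =c=> v2
  v1 = 0 + 0 :: deadlocked
  v2 = d.(rec X. b.(0 + 0) + c.d.X + c.d.X) :: =d=> v0
Partition-refinement fixed point:
  B0 = {u0, v0}
  B1 = {u2, v2}
  B2 = {u1, v1}
u0 ∈ B0, v0 ∈ B0 → same block

YES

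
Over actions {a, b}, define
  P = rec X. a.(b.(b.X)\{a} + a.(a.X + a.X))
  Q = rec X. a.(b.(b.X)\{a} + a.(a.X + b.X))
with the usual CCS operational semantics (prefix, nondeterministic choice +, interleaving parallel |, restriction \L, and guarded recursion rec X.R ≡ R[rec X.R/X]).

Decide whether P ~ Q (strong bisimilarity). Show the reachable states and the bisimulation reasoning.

not bisimilar

Reachable graph of P (5 states):
  m0 = rec X. a.(b.(b.X)\{a} + a.(a.X + a.X)) | ··a··> m1
  m1 = b.(b.(rec X. a.(b.(b.X)\{a} + a.(a.X + a.X))))\{a} + a.(a.(rec X. a.(b.(b.X)\{a} + a.(a.X + a.X))) + a.(rec X. a.(b.(b.X)\{a} + a.(a.X + a.X)))) | ··a··> m2, ··b··> m3
  m2 = a.(rec X. a.(b.(b.X)\{a} + a.(a.X + a.X))) + a.(rec X. a.(b.(b.X)\{a} + a.(a.X + a.X))) | ··a··> m0
  m3 = (b.(rec X. a.(b.(b.X)\{a} + a.(a.X + a.X))))\{a} | ··b··> m4
  m4 = (rec X. a.(b.(b.X)\{a} + a.(a.X + a.X)))\{a} | (no moves)
Reachable graph of Q (5 states):
  n0 = rec X. a.(b.(b.X)\{a} + a.(a.X + b.X)) | ··a··> n1
  n1 = b.(b.(rec X. a.(b.(b.X)\{a} + a.(a.X + b.X))))\{a} + a.(a.(rec X. a.(b.(b.X)\{a} + a.(a.X + b.X))) + b.(rec X. a.(b.(b.X)\{a} + a.(a.X + b.X)))) | ··a··> n2, ··b··> n3
  n2 = a.(rec X. a.(b.(b.X)\{a} + a.(a.X + b.X))) + b.(rec X. a.(b.(b.X)\{a} + a.(a.X + b.X))) | ··a··> n0, ··b··> n0
  n3 = (b.(rec X. a.(b.(b.X)\{a} + a.(a.X + b.X))))\{a} | ··b··> n4
  n4 = (rec X. a.(b.(b.X)\{a} + a.(a.X + b.X)))\{a} | (no moves)
Coarsest stable partition (strong bisimilarity classes):
  B0 = {m0}
  B1 = {m1}
  B2 = {m2}
  B3 = {m3, n3}
  B4 = {m4, n4}
  B5 = {n0}
  B6 = {n1}
  B7 = {n2}
m0 ∈ B0, n0 ∈ B5 → different blocks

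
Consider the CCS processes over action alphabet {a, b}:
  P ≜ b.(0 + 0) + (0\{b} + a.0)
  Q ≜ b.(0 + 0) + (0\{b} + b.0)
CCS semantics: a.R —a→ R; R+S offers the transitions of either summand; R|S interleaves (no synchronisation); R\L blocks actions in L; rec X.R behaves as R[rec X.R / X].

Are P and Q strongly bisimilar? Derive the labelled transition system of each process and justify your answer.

Reachable graph of P (3 states):
  m0 = b.(0 + 0) + (0\{b} + a.0) | -a-> m1, -b-> m2
  m1 = 0 | (no moves)
  m2 = 0 + 0 | (no moves)
Reachable graph of Q (3 states):
  n0 = b.(0 + 0) + (0\{b} + b.0) | -b-> n1, -b-> n2
  n1 = 0 | (no moves)
  n2 = 0 + 0 | (no moves)
Coarsest stable partition (strong bisimilarity classes):
  B0 = {m0}
  B1 = {m1, m2, n1, n2}
  B2 = {n0}
m0 ∈ B0, n0 ∈ B2 → different blocks

P ≁ Q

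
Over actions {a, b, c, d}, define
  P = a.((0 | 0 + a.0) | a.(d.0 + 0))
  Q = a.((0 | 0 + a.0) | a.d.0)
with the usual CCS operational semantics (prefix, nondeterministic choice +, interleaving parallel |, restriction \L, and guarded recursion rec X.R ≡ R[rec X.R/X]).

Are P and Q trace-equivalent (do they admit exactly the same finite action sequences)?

LTS(P): 7 reachable states
  u0 = a.((0 | 0 + a.0) | a.(d.0 + 0)) has moves ··a··> u1
  u1 = (0 | 0 + a.0) | a.(d.0 + 0) has moves ··a··> u2, ··a··> u3
  u2 = (0 | 0 + a.0) | (d.0 + 0) has moves ··a··> u4, ··d··> u5
  u3 = 0 | a.(d.0 + 0) has moves ··a··> u4
  u4 = 0 | (d.0 + 0) has moves ··d··> u6
  u5 = (0 | 0 + a.0) | 0 has moves ··a··> u6
  u6 = 0 | 0 has moves stopped
LTS(Q): 7 reachable states
  v0 = a.((0 | 0 + a.0) | a.d.0) has moves ··a··> v1
  v1 = (0 | 0 + a.0) | a.d.0 has moves ··a··> v2, ··a··> v3
  v2 = (0 | 0 + a.0) | d.0 has moves ··a··> v4, ··d··> v5
  v3 = 0 | a.d.0 has moves ··a··> v4
  v4 = 0 | d.0 has moves ··d··> v6
  v5 = (0 | 0 + a.0) | 0 has moves ··a··> v6
  v6 = 0 | 0 has moves stopped
Partition-refinement fixed point:
  B0 = {u0, v0}
  B1 = {u1, v1}
  B2 = {u3, v3}
  B3 = {u4, v4}
  B4 = {u6, v6}
  B5 = {u2, v2}
  B6 = {u5, v5}
u0 ∈ B0, v0 ∈ B0 → same block
Bisimilar ⇒ trace-equivalent.

YES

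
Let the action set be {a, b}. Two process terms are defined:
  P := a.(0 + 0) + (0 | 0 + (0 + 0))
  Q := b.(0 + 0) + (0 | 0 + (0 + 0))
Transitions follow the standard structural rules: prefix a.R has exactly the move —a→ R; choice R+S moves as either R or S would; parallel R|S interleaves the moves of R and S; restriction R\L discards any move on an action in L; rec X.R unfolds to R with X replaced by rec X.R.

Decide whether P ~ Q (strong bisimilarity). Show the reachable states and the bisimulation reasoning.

NO

LTS(P): 2 reachable states
  u0 = a.(0 + 0) + (0 | 0 + (0 + 0)) has moves —a→ u1
  u1 = 0 + 0 has moves ∅
LTS(Q): 2 reachable states
  v0 = b.(0 + 0) + (0 | 0 + (0 + 0)) has moves —b→ v1
  v1 = 0 + 0 has moves ∅
Coarsest stable partition (strong bisimilarity classes):
  B0 = {u0}
  B1 = {u1, v1}
  B2 = {v0}
u0 ∈ B0, v0 ∈ B2 → different blocks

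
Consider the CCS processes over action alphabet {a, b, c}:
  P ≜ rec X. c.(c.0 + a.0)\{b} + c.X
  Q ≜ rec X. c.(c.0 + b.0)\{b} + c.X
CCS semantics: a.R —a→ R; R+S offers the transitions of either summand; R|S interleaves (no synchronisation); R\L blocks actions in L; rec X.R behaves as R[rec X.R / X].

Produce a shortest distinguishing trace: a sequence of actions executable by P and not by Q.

LTS(P): 3 reachable states
  p0 = rec X. c.(c.0 + a.0)\{b} + c.X has moves =c=> p0, =c=> p1
  p1 = (c.0 + a.0)\{b} has moves =a=> p2, =c=> p2
  p2 = 0\{b} has moves ∅
LTS(Q): 3 reachable states
  q0 = rec X. c.(c.0 + b.0)\{b} + c.X has moves =c=> q0, =c=> q1
  q1 = (c.0 + b.0)\{b} has moves =c=> q2
  q2 = 0\{b} has moves ∅
Executing ca from P (initial set {p0}):
  [1] c ⇒ {p0, p1}
  [2] a ⇒ {p2}
  ✓ P
Executing ca from Q (initial set {q0}):
  [1] c ⇒ {q0, q1}
  [2] a ⇒ no successor for Q

ca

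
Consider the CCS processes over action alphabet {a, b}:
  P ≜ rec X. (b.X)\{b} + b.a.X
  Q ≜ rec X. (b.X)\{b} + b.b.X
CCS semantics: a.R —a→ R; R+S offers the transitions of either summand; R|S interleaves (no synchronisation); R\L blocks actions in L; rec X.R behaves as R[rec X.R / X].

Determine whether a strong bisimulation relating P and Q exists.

LTS(P): 2 reachable states
  m0 = rec X. (b.X)\{b} + b.a.X has moves ··b··> m1
  m1 = a.(rec X. (b.X)\{b} + b.a.X) has moves ··a··> m0
LTS(Q): 2 reachable states
  n0 = rec X. (b.X)\{b} + b.b.X has moves ··b··> n1
  n1 = b.(rec X. (b.X)\{b} + b.b.X) has moves ··b··> n0
Partition-refinement fixed point:
  B0 = {m0}
  B1 = {m1}
  B2 = {n0, n1}
m0 ∈ B0, n0 ∈ B2 → different blocks

not bisimilar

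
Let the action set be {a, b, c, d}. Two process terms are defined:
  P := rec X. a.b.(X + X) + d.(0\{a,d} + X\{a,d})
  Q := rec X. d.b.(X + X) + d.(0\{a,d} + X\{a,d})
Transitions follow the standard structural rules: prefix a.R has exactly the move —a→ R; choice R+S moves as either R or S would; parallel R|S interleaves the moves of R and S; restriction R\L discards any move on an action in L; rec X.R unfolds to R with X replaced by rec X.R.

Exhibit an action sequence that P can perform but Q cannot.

a

Reachable graph of P (4 states):
  u0 = rec X. a.b.(X + X) + d.(0\{a,d} + X\{a,d}) → =a=> u1, =d=> u2
  u1 = b.((rec X. a.b.(X + X) + d.(0\{a,d} + X\{a,d})) + (rec X. a.b.(X + X) + d.(0\{a,d} + X\{a,d}))) → =b=> u3
  u2 = 0\{a,d} + (rec X. a.b.(X + X) + d.(0\{a,d} + X\{a,d}))\{a,d} → ∅
  u3 = (rec X. a.b.(X + X) + d.(0\{a,d} + X\{a,d})) + (rec X. a.b.(X + X) + d.(0\{a,d} + X\{a,d})) → =a=> u1, =d=> u2
Reachable graph of Q (4 states):
  v0 = rec X. d.b.(X + X) + d.(0\{a,d} + X\{a,d}) → =d=> v1, =d=> v2
  v1 = 0\{a,d} + (rec X. d.b.(X + X) + d.(0\{a,d} + X\{a,d}))\{a,d} → ∅
  v2 = b.((rec X. d.b.(X + X) + d.(0\{a,d} + X\{a,d})) + (rec X. d.b.(X + X) + d.(0\{a,d} + X\{a,d}))) → =b=> v3
  v3 = (rec X. d.b.(X + X) + d.(0\{a,d} + X\{a,d})) + (rec X. d.b.(X + X) + d.(0\{a,d} + X\{a,d})) → =d=> v1, =d=> v2
Executing a from P (initial set {u0}):
  after a @ step 1: {u1}
  — P admits the full trace.
Executing a from Q (initial set {v0}):
  after a @ step 1: ∅ (Q stuck)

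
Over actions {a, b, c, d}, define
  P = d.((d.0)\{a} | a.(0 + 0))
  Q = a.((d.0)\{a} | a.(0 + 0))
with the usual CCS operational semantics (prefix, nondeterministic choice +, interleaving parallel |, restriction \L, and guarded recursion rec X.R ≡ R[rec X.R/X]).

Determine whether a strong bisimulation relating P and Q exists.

not bisimilar

P's transition system — 5 states:
  s0 = d.((d.0)\{a} | a.(0 + 0)) → —d→ s1
  s1 = (d.0)\{a} | a.(0 + 0) → —a→ s2, —d→ s3
  s2 = (d.0)\{a} | (0 + 0) → —d→ s4
  s3 = 0\{a} | a.(0 + 0) → —a→ s4
  s4 = 0\{a} | (0 + 0) → ∅
Q's transition system — 5 states:
  t0 = a.((d.0)\{a} | a.(0 + 0)) → —a→ t1
  t1 = (d.0)\{a} | a.(0 + 0) → —a→ t2, —d→ t3
  t2 = (d.0)\{a} | (0 + 0) → —d→ t4
  t3 = 0\{a} | a.(0 + 0) → —a→ t4
  t4 = 0\{a} | (0 + 0) → ∅
Coarsest stable partition (strong bisimilarity classes):
  B0 = {s0}
  B1 = {s1, t1}
  B2 = {s3, t3}
  B3 = {s4, t4}
  B4 = {s2, t2}
  B5 = {t0}
s0 ∈ B0, t0 ∈ B5 → different blocks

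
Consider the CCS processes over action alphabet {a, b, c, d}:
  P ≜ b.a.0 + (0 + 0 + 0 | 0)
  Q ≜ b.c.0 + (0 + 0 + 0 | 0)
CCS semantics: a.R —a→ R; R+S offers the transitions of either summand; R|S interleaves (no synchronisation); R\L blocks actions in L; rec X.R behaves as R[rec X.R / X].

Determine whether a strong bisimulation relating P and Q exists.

P ≁ Q

LTS(P): 3 reachable states
  p0 = b.a.0 + (0 + 0 + 0 | 0) :: -b-> p1
  p1 = a.0 :: -a-> p2
  p2 = 0 :: ·
LTS(Q): 3 reachable states
  q0 = b.c.0 + (0 + 0 + 0 | 0) :: -b-> q1
  q1 = c.0 :: -c-> q2
  q2 = 0 :: ·
Partition-refinement fixed point:
  B0 = {p0}
  B1 = {p1}
  B2 = {p2, q2}
  B3 = {q0}
  B4 = {q1}
p0 ∈ B0, q0 ∈ B3 → different blocks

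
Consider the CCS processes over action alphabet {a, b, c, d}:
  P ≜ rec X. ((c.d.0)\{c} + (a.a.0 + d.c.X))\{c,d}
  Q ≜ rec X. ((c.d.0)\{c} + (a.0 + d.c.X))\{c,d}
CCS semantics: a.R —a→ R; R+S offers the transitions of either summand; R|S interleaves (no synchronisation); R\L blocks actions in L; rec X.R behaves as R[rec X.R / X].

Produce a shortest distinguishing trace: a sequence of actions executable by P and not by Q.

aa

Reachable graph of P (3 states):
  p0 = rec X. ((c.d.0)\{c} + (a.a.0 + d.c.X))\{c,d} :: -a-> p1
  p1 = (a.0)\{c,d} :: -a-> p2
  p2 = 0\{c,d} :: (no moves)
Reachable graph of Q (2 states):
  q0 = rec X. ((c.d.0)\{c} + (a.0 + d.c.X))\{c,d} :: -a-> q1
  q1 = 0\{c,d} :: (no moves)
Trace ⟨aa⟩ through P, begin at {p0}:
  step 1 (a): {p1}
  step 2 (a): {p2}
  ✓ P
Trace ⟨aa⟩ through Q, begin at {q0}:
  step 1 (a): {q1}
  step 2 (a): no successor for Q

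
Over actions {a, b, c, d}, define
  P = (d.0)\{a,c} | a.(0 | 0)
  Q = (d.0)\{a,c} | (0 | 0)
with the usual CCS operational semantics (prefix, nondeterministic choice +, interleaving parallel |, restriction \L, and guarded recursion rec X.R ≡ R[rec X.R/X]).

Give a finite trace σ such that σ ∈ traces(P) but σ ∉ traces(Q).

a

P's transition system — 4 states:
  u0 = (d.0)\{a,c} | a.(0 | 0) | —a→ u1, —d→ u2
  u1 = (d.0)\{a,c} | (0 | 0) | —d→ u3
  u2 = 0\{a,c} | a.(0 | 0) | —a→ u3
  u3 = 0\{a,c} | (0 | 0) | stopped
Q's transition system — 2 states:
  v0 = (d.0)\{a,c} | (0 | 0) | —d→ v1
  v1 = 0\{a,c} | (0 | 0) | stopped
Executing a from P (initial set {u0}):
  step 1 (a): {u1}
  P completes σ.
Executing a from Q (initial set {v0}):
  step 1 (a): ∅  — Q cannot continue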